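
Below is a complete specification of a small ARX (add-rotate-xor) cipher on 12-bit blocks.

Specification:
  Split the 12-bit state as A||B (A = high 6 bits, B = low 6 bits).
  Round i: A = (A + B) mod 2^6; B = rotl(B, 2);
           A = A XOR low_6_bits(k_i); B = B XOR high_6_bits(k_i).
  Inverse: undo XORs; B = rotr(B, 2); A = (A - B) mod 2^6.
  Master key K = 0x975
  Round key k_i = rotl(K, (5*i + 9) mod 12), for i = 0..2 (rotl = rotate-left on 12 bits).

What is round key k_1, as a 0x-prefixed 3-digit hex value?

K = 0x975
k_0 = rotl(K, (5*0+9) mod 12) = rotl(K, 9) = 0xB2E
k_1 = rotl(K, (5*1+9) mod 12) = rotl(K, 2) = 0x5D6

0x5D6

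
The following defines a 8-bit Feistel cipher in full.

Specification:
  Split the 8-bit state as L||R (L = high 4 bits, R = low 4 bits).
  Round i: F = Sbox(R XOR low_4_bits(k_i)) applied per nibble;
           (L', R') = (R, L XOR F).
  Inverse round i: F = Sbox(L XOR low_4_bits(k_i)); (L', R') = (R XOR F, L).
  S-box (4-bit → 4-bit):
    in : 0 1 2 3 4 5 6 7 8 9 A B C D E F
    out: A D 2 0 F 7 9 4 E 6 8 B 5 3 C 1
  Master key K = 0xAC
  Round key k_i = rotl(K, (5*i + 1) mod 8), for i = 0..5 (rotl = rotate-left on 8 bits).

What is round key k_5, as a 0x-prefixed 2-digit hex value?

K = 0xAC
k_0 = rotl(K, (5*0+1) mod 8) = rotl(K, 1) = 0x59
k_1 = rotl(K, (5*1+1) mod 8) = rotl(K, 6) = 0x2B
k_2 = rotl(K, (5*2+1) mod 8) = rotl(K, 3) = 0x65
k_3 = rotl(K, (5*3+1) mod 8) = rotl(K, 0) = 0xAC
k_4 = rotl(K, (5*4+1) mod 8) = rotl(K, 5) = 0x95
k_5 = rotl(K, (5*5+1) mod 8) = rotl(K, 2) = 0xB2

0xB2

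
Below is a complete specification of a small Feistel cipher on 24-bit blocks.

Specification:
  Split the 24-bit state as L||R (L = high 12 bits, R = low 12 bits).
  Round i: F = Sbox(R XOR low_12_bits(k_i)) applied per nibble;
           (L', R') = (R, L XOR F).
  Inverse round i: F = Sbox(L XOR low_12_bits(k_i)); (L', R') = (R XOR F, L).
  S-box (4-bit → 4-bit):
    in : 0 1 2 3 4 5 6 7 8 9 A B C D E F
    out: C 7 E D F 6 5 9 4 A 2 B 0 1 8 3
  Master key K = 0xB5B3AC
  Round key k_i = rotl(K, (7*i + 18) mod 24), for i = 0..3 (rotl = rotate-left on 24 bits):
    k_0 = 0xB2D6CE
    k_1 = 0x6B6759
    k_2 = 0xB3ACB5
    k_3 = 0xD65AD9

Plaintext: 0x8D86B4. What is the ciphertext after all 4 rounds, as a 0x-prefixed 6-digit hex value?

0xDDA204

s_0 = plaintext = 0x8D86B4
s_1 = Round(s_0, k_0) = 0x6B444A
s_2 = Round(s_1, k_1) = 0x44ABC9
s_3 = Round(s_2, k_2) = 0xBC9DDA
s_4 = Round(s_3, k_3) = 0xDDA204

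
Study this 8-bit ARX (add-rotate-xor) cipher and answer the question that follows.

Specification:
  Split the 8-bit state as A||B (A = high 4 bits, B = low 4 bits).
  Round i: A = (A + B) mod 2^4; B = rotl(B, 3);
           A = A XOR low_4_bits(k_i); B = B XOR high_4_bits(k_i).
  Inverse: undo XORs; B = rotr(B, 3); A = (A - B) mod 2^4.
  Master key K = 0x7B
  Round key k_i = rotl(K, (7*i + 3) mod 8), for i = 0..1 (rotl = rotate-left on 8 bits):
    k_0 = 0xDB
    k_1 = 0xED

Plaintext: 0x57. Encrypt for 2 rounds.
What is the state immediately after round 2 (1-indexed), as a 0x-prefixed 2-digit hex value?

s_0 = plaintext = 0x57
s_1 = Round(s_0, k_0) = 0x76
s_2 = Round(s_1, k_1) = 0x0D

0x0D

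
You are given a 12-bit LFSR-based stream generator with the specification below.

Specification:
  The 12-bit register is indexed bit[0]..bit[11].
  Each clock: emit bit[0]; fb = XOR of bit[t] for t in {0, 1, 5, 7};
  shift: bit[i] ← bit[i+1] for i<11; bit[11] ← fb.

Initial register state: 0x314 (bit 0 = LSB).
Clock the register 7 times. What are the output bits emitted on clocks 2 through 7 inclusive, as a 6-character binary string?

reg_0 = 0x314
clock 1: out=0, reg = 0x18A
clock 2: out=0, reg = 0x0C5
clock 3: out=1, reg = 0x062
clock 4: out=0, reg = 0x031
clock 5: out=1, reg = 0x018
clock 6: out=0, reg = 0x00C
clock 7: out=0, reg = 0x006

010100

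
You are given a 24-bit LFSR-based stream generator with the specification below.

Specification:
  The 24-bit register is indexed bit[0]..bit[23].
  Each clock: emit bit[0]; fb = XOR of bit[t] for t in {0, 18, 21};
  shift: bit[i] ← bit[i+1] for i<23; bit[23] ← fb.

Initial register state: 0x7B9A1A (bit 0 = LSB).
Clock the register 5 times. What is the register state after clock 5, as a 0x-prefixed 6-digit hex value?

0xFBDCD0

reg_0 = 0x7B9A1A
clock 1: out=0, reg = 0xBDCD0D
clock 2: out=1, reg = 0xDEE686
clock 3: out=0, reg = 0xEF7343
clock 4: out=1, reg = 0xF7B9A1
clock 5: out=1, reg = 0xFBDCD0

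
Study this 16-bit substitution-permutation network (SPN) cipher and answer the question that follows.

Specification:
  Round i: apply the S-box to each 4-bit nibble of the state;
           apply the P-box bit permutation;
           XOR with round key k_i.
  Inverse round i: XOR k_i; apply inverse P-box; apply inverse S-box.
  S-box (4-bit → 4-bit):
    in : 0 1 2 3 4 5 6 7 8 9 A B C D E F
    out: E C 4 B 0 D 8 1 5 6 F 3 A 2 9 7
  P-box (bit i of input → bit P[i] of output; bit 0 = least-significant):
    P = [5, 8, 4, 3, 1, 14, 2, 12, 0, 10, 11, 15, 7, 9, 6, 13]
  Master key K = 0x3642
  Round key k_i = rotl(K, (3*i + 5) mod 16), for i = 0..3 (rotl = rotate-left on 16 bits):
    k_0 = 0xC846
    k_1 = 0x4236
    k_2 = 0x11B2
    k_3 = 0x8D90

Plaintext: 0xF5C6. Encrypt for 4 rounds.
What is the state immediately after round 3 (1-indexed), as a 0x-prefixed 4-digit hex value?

s_0 = plaintext = 0xF5C6
s_1 = Round(s_0, k_0) = 0x128F
s_2 = Round(s_1, k_1) = 0x6B40
s_3 = Round(s_2, k_2) = 0x34AB
s_4 = Round(s_3, k_3) = 0xFE36

0x34AB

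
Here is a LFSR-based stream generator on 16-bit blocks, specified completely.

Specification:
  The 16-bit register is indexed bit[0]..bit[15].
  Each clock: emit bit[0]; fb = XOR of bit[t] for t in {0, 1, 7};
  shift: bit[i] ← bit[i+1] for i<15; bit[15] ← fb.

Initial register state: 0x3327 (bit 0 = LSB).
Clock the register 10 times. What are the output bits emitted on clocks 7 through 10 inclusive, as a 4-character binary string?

reg_0 = 0x3327
clock 1: out=1, reg = 0x1993
clock 2: out=1, reg = 0x8CC9
clock 3: out=1, reg = 0x4664
clock 4: out=0, reg = 0x2332
clock 5: out=0, reg = 0x9199
clock 6: out=1, reg = 0x48CC
clock 7: out=0, reg = 0xA466
clock 8: out=0, reg = 0xD233
clock 9: out=1, reg = 0x6919
clock 10: out=1, reg = 0xB48C

0011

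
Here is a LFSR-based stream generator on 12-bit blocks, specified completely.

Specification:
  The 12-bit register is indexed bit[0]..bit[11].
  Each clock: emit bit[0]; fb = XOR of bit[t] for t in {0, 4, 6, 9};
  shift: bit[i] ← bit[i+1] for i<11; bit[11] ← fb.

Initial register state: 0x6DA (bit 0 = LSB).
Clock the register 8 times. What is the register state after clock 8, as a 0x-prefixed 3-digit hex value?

reg_0 = 0x6DA
clock 1: out=0, reg = 0xB6D
clock 2: out=1, reg = 0xDB6
clock 3: out=0, reg = 0xEDB
clock 4: out=1, reg = 0x76D
clock 5: out=1, reg = 0xBB6
clock 6: out=0, reg = 0x5DB
clock 7: out=1, reg = 0xAED
clock 8: out=1, reg = 0xD76

0xD76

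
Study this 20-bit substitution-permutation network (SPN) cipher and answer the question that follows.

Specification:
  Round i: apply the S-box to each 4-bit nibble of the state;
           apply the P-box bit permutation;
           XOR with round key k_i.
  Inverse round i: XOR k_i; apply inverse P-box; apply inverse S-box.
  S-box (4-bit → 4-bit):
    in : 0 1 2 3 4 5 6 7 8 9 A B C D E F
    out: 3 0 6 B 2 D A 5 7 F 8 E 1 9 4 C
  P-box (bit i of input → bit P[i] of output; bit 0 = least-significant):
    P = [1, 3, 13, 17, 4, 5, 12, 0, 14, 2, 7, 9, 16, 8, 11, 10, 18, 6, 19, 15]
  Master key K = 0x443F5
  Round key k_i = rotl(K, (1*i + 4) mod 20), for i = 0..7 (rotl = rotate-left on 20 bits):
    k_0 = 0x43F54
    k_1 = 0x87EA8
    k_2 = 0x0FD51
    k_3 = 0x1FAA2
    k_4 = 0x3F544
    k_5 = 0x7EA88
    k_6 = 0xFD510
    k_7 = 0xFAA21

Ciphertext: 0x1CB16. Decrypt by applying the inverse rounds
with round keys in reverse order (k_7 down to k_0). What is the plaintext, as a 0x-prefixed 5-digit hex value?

0x455A4

s_0 = ciphertext = 0x1CB16
s_1 = InvRound(s_0, k_7) = 0x74035
s_2 = InvRound(s_1, k_6) = 0xF64B1
s_3 = InvRound(s_2, k_5) = 0xFFA34
s_4 = InvRound(s_3, k_4) = 0x8BA01
s_5 = InvRound(s_4, k_3) = 0xEC76C
s_6 = InvRound(s_5, k_2) = 0x7E69B
s_7 = InvRound(s_6, k_1) = 0x5719D
s_8 = InvRound(s_7, k_0) = 0x455A4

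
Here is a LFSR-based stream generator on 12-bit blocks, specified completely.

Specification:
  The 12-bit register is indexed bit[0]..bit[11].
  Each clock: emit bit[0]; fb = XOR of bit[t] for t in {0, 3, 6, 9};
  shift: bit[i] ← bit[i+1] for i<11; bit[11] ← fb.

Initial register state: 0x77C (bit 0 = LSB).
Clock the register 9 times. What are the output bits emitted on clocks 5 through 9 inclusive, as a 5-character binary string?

reg_0 = 0x77C
clock 1: out=0, reg = 0xBBE
clock 2: out=0, reg = 0x5DF
clock 3: out=1, reg = 0xAEF
clock 4: out=1, reg = 0x577
clock 5: out=1, reg = 0x2BB
clock 6: out=1, reg = 0x95D
clock 7: out=1, reg = 0xCAE
clock 8: out=0, reg = 0xE57
clock 9: out=1, reg = 0xF2B

11101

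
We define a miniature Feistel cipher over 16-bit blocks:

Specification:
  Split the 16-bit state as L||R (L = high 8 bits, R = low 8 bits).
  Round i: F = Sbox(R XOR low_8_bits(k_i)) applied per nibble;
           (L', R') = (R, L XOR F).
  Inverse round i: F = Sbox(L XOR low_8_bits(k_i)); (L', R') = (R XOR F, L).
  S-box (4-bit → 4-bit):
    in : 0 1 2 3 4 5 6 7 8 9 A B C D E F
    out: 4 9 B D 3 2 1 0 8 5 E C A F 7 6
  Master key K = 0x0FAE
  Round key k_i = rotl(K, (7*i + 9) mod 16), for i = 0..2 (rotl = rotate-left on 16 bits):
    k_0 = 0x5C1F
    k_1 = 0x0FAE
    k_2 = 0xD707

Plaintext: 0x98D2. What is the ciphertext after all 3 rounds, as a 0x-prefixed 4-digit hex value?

s_0 = plaintext = 0x98D2
s_1 = Round(s_0, k_0) = 0xD237
s_2 = Round(s_1, k_1) = 0x3787
s_3 = Round(s_2, k_2) = 0x87B3

0x87B3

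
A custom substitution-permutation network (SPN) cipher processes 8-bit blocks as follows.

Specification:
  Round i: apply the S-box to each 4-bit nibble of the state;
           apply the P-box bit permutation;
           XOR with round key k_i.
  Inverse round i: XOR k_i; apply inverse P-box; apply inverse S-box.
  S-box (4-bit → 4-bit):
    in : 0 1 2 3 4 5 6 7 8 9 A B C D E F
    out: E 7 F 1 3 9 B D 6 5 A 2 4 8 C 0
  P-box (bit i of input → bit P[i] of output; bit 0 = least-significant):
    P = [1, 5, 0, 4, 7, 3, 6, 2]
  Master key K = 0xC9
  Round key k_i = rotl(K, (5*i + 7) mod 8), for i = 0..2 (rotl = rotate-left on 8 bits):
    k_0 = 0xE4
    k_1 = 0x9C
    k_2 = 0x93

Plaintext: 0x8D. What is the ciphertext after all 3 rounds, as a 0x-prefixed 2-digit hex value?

s_0 = plaintext = 0x8D
s_1 = Round(s_0, k_0) = 0xBC
s_2 = Round(s_1, k_1) = 0x95
s_3 = Round(s_2, k_2) = 0x41

0x41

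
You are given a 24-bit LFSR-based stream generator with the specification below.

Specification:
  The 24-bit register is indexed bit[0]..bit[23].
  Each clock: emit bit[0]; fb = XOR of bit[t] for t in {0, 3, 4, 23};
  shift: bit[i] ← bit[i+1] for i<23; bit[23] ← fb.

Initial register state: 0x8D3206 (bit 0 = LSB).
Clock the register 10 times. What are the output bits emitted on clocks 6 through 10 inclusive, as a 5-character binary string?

reg_0 = 0x8D3206
clock 1: out=0, reg = 0xC69903
clock 2: out=1, reg = 0x634C81
clock 3: out=1, reg = 0xB1A640
clock 4: out=0, reg = 0xD8D320
clock 5: out=0, reg = 0xEC6990
clock 6: out=0, reg = 0x7634C8
clock 7: out=0, reg = 0xBB1A64
clock 8: out=0, reg = 0xDD8D32
clock 9: out=0, reg = 0x6EC699
clock 10: out=1, reg = 0xB7634C

00001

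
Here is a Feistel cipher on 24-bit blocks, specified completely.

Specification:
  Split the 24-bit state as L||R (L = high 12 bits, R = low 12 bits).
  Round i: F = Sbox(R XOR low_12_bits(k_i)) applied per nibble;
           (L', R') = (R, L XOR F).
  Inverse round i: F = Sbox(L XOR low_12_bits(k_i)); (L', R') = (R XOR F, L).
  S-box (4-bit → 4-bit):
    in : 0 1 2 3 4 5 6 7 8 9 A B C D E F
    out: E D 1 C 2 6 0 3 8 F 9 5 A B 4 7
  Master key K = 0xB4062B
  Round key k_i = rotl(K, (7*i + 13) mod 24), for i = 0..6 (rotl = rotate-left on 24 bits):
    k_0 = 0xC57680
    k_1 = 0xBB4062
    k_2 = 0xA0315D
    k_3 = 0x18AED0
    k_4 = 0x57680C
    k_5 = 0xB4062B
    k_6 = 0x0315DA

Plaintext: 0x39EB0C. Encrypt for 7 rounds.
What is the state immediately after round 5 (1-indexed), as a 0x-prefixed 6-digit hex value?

0x0931EE

s_0 = plaintext = 0x39EB0C
s_1 = Round(s_0, k_0) = 0xB0C814
s_2 = Round(s_1, k_1) = 0x81433C
s_3 = Round(s_2, k_2) = 0x33C919
s_4 = Round(s_3, k_3) = 0x919093
s_5 = Round(s_4, k_4) = 0x0931EE
s_6 = Round(s_5, k_5) = 0x1EE335
s_7 = Round(s_6, k_6) = 0x3351A9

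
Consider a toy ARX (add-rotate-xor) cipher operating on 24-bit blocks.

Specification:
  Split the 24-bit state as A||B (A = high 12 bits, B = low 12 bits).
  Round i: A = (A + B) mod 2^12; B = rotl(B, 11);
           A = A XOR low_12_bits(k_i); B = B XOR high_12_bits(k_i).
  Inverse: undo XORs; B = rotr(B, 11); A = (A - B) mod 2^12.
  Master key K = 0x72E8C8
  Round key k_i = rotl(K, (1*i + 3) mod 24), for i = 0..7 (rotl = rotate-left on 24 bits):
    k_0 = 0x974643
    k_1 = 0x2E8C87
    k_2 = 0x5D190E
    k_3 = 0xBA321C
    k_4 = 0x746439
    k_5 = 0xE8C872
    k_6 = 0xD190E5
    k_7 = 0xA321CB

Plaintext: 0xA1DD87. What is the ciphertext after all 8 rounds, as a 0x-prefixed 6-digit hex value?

s_0 = plaintext = 0xA1DD87
s_1 = Round(s_0, k_0) = 0x1E77B7
s_2 = Round(s_1, k_1) = 0x519933
s_3 = Round(s_2, k_2) = 0x742948
s_4 = Round(s_3, k_3) = 0x296F07
s_5 = Round(s_4, k_4) = 0x5A48C5
s_6 = Round(s_5, k_5) = 0x61B2EE
s_7 = Round(s_6, k_6) = 0x9ECC6E
s_8 = Round(s_7, k_7) = 0x791C05

0x791C05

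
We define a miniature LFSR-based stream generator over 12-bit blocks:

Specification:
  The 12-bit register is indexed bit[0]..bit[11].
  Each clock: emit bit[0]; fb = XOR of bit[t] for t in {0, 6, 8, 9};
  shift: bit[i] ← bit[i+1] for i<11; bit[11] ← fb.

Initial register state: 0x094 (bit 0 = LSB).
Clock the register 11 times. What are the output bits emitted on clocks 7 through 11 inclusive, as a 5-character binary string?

01000

reg_0 = 0x094
clock 1: out=0, reg = 0x04A
clock 2: out=0, reg = 0x825
clock 3: out=1, reg = 0xC12
clock 4: out=0, reg = 0x609
clock 5: out=1, reg = 0x304
clock 6: out=0, reg = 0x182
clock 7: out=0, reg = 0x8C1
clock 8: out=1, reg = 0x460
clock 9: out=0, reg = 0xA30
clock 10: out=0, reg = 0xD18
clock 11: out=0, reg = 0xE8C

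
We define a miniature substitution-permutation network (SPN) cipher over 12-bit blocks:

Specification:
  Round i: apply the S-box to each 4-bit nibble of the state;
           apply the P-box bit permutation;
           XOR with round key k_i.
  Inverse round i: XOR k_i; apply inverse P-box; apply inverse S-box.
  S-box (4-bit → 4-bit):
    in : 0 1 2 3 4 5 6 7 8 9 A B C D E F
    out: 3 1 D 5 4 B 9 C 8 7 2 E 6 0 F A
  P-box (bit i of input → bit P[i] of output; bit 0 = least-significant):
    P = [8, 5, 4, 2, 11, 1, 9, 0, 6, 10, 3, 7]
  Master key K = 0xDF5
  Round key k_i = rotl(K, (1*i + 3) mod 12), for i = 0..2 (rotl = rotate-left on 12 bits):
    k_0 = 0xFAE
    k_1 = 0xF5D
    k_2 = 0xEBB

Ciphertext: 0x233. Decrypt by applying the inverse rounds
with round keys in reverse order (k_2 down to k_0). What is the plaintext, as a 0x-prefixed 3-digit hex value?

s_0 = ciphertext = 0x233
s_1 = InvRound(s_0, k_2) = 0xB1D
s_2 = InvRound(s_1, k_1) = 0x0DD
s_3 = InvRound(s_2, k_0) = 0x0E9

0x0E9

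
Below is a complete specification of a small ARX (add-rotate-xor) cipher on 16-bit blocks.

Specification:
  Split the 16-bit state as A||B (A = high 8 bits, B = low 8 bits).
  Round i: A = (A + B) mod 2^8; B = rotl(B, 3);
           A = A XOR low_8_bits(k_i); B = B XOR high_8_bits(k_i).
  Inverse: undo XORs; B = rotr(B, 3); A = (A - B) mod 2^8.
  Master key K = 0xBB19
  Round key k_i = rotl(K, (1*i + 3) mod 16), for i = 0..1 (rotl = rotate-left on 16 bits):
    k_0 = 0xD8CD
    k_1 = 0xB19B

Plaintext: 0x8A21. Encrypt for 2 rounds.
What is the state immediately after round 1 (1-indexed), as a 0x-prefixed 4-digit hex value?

0x66D1

s_0 = plaintext = 0x8A21
s_1 = Round(s_0, k_0) = 0x66D1
s_2 = Round(s_1, k_1) = 0xAC3F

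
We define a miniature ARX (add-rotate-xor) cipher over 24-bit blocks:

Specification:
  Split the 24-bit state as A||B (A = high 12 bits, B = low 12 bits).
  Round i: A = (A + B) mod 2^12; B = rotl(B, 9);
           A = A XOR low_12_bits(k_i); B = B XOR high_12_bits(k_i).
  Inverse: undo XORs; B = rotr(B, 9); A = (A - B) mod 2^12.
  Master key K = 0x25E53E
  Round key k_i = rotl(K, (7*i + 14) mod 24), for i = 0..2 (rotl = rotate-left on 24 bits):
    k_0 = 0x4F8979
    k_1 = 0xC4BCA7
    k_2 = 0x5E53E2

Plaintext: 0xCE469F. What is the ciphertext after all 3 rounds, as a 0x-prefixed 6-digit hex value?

s_0 = plaintext = 0xCE469F
s_1 = Round(s_0, k_0) = 0xAFAA2B
s_2 = Round(s_1, k_1) = 0x982B0E
s_3 = Round(s_2, k_2) = 0x772884

0x772884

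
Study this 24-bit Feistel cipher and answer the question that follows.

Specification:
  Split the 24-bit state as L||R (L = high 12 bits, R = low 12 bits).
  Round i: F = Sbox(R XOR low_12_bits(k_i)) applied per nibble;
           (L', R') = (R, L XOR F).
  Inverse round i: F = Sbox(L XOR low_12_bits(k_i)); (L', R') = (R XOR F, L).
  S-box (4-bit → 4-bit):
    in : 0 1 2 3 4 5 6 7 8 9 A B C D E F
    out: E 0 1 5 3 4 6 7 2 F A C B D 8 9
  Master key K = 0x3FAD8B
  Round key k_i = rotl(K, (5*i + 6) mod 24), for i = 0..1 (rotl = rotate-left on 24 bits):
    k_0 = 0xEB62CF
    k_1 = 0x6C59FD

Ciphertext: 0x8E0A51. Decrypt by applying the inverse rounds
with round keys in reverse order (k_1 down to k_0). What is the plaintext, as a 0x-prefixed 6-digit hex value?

s_0 = ciphertext = 0x8E0A51
s_1 = InvRound(s_0, k_1) = 0xA5C8E0
s_2 = InvRound(s_1, k_0) = 0xA15A5C

0xA15A5C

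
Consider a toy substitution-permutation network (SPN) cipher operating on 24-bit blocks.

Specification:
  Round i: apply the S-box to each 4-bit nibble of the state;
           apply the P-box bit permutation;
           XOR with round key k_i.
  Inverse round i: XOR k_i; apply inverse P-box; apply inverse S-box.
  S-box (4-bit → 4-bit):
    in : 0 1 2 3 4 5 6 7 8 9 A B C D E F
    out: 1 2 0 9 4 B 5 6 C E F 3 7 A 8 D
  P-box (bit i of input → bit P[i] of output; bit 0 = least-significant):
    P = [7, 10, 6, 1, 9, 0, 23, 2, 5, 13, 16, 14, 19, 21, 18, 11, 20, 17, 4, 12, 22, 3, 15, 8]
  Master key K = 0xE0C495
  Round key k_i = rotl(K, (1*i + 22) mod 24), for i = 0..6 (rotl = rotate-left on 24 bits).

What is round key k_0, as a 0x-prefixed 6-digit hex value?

0x783125

K = 0xE0C495
k_0 = rotl(K, (1*0+22) mod 24) = rotl(K, 22) = 0x783125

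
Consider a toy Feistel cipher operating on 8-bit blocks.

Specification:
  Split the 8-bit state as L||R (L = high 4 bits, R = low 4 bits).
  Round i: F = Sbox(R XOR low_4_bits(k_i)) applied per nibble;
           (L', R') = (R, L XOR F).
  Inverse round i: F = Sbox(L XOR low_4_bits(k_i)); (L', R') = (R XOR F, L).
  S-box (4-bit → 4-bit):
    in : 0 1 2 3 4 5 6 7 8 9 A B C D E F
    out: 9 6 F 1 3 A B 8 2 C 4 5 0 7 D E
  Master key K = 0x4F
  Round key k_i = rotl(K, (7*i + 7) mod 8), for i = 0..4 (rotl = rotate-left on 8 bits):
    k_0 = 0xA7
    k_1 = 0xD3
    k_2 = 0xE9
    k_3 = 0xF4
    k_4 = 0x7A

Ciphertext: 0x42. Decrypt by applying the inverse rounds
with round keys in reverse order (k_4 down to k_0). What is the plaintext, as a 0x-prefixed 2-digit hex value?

s_0 = ciphertext = 0x42
s_1 = InvRound(s_0, k_4) = 0xF4
s_2 = InvRound(s_1, k_3) = 0x1F
s_3 = InvRound(s_2, k_2) = 0xD1
s_4 = InvRound(s_3, k_1) = 0xCD
s_5 = InvRound(s_4, k_0) = 0x8C

0x8C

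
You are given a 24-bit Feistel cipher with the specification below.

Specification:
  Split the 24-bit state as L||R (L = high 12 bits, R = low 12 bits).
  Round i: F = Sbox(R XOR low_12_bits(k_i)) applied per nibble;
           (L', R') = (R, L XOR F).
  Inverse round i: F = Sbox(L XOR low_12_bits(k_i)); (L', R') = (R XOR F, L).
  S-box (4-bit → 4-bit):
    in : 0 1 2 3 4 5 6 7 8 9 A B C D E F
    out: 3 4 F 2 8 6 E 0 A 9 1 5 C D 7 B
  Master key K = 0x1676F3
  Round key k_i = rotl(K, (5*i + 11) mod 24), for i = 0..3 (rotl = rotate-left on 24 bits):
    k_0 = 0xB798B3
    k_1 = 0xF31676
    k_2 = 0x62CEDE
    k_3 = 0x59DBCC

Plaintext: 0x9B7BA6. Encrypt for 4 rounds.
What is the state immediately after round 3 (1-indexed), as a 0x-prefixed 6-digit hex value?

0x60612B

s_0 = plaintext = 0x9B7BA6
s_1 = Round(s_0, k_0) = 0xBA6BF1
s_2 = Round(s_1, k_1) = 0xBF1606
s_3 = Round(s_2, k_2) = 0x60612B
s_4 = Round(s_3, k_3) = 0x12B776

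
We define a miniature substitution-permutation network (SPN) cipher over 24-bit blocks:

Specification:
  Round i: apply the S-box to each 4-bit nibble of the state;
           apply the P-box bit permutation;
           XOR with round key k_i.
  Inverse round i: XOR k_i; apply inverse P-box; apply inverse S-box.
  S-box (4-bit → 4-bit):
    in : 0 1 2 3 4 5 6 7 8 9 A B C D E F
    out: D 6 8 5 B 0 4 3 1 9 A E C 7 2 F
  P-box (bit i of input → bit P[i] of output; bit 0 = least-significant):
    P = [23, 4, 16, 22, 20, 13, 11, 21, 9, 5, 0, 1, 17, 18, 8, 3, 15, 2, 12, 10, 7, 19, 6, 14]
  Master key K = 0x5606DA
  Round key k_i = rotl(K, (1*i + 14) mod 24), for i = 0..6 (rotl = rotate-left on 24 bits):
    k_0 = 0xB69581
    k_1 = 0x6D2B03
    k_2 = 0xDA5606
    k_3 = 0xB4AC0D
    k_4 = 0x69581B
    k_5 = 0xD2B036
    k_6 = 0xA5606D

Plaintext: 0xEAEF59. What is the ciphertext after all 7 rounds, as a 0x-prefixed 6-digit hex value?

0xA6AF0A

s_0 = plaintext = 0xEAEF59
s_1 = Round(s_0, k_0) = 0x7A93A6
s_2 = Round(s_1, k_1) = 0x460D8E
s_3 = Round(s_2, k_2) = 0xC005BF
s_4 = Round(s_3, k_3) = 0x575155
s_5 = Round(s_4, k_4) = 0x69D83E
s_6 = Round(s_5, k_5) = 0xC43F66
s_7 = Round(s_6, k_6) = 0xA6AF0A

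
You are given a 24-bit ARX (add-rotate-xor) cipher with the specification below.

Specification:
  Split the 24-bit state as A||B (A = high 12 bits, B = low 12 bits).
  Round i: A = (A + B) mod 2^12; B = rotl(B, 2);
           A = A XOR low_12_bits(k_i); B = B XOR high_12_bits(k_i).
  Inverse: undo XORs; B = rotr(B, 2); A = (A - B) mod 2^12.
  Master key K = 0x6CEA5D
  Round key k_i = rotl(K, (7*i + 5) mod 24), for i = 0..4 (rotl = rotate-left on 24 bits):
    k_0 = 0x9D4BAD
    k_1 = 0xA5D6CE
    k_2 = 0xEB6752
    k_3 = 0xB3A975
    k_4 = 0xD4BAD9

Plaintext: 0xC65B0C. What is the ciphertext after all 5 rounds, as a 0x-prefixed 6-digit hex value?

0xC27BF8

s_0 = plaintext = 0xC65B0C
s_1 = Round(s_0, k_0) = 0xCDC5E6
s_2 = Round(s_1, k_1) = 0x40CDC4
s_3 = Round(s_2, k_2) = 0x6829A5
s_4 = Round(s_3, k_3) = 0x952DAC
s_5 = Round(s_4, k_4) = 0xC27BF8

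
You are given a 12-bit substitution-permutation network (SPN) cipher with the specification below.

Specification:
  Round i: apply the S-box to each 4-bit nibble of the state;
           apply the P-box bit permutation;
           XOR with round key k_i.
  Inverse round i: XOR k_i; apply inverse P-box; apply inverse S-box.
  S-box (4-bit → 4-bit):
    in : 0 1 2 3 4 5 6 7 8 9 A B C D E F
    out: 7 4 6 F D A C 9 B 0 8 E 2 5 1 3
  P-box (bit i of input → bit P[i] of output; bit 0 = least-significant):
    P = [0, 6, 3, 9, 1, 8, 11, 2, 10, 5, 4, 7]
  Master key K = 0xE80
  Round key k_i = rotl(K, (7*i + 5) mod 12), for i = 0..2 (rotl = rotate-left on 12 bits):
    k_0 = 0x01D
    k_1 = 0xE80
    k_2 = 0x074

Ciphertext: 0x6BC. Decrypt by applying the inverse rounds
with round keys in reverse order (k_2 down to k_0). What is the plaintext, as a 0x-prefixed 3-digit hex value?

0x1C9

s_0 = ciphertext = 0x6BC
s_1 = InvRound(s_0, k_2) = 0x79B
s_2 = InvRound(s_1, k_1) = 0x10D
s_3 = InvRound(s_2, k_0) = 0x1C9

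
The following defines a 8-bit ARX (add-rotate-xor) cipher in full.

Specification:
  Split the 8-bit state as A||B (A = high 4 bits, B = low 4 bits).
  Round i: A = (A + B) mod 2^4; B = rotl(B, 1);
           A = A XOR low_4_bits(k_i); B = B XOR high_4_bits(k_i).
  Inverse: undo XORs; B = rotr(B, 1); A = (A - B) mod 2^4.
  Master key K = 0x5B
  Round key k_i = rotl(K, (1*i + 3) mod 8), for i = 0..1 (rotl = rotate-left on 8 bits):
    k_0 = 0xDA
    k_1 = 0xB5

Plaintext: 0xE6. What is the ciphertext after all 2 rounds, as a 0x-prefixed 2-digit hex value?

0xA9

s_0 = plaintext = 0xE6
s_1 = Round(s_0, k_0) = 0xE1
s_2 = Round(s_1, k_1) = 0xA9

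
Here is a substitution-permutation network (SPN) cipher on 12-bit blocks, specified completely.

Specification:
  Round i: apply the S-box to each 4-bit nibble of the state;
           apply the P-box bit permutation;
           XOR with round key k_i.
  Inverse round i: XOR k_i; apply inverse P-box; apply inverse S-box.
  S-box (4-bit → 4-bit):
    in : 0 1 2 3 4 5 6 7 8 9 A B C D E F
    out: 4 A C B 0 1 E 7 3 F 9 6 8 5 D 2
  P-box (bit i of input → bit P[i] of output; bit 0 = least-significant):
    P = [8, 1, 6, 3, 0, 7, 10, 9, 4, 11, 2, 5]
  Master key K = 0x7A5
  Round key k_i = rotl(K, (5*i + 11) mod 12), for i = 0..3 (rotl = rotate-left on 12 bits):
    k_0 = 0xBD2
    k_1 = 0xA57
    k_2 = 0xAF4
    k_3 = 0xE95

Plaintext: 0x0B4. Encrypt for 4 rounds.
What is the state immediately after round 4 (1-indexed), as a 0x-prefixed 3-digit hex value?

s_0 = plaintext = 0x0B4
s_1 = Round(s_0, k_0) = 0xF56
s_2 = Round(s_1, k_1) = 0x21C
s_3 = Round(s_2, k_2) = 0x858
s_4 = Round(s_3, k_3) = 0x786

0x786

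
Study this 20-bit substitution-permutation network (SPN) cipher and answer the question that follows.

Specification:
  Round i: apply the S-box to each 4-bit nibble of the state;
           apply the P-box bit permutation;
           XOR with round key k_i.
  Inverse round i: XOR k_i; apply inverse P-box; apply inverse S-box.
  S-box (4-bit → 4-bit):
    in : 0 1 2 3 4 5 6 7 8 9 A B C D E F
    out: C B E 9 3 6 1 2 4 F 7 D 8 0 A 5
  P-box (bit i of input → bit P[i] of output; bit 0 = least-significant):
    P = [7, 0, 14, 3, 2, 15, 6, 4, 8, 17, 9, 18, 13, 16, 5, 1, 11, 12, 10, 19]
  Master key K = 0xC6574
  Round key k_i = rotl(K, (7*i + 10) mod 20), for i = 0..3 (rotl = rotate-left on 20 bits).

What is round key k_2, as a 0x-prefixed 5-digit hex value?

0x6574C

K = 0xC6574
k_0 = rotl(K, (7*0+10) mod 20) = rotl(K, 10) = 0x5D319
k_1 = rotl(K, (7*1+10) mod 20) = rotl(K, 17) = 0x98CAE
k_2 = rotl(K, (7*2+10) mod 20) = rotl(K, 4) = 0x6574C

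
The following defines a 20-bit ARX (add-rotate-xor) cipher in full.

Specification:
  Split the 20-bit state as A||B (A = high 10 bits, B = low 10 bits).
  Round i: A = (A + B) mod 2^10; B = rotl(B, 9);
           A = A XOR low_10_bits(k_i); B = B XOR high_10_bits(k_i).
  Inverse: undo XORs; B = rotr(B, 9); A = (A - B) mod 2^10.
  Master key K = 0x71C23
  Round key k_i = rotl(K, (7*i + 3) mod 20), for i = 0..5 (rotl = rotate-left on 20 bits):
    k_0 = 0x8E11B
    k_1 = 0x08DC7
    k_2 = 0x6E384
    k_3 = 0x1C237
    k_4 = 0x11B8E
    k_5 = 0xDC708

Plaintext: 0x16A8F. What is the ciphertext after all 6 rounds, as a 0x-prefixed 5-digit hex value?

0xB0C50

s_0 = plaintext = 0x16A8F
s_1 = Round(s_0, k_0) = 0xFC97F
s_2 = Round(s_1, k_1) = 0x2DA9C
s_3 = Round(s_2, k_2) = 0x358F6
s_4 = Round(s_3, k_3) = 0xFEC0B
s_5 = Round(s_4, k_4) = 0xE2243
s_6 = Round(s_5, k_5) = 0xB0C50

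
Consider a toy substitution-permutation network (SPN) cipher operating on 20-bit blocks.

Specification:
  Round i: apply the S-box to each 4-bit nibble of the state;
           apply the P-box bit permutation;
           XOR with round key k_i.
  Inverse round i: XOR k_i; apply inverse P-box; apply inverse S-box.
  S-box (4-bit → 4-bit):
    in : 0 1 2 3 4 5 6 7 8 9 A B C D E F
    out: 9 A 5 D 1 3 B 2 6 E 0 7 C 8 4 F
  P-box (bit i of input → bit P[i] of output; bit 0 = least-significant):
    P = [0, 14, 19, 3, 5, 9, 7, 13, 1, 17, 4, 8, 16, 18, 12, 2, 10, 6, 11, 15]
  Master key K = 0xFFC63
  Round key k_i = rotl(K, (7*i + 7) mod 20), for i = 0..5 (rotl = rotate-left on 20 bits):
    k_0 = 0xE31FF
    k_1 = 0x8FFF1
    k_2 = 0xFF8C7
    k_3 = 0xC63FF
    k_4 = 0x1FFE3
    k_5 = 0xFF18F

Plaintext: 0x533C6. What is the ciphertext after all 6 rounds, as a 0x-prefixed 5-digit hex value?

s_0 = plaintext = 0x533C6
s_1 = Round(s_0, k_0) = 0xF4420
s_2 = Round(s_1, k_1) = 0x9731A
s_3 = Round(s_2, k_2) = 0xB5395
s_4 = Round(s_3, k_3) = 0x90C2C
s_5 = Round(s_4, k_4) = 0x8761F
s_6 = Round(s_5, k_5) = 0x19AC4

0x19AC4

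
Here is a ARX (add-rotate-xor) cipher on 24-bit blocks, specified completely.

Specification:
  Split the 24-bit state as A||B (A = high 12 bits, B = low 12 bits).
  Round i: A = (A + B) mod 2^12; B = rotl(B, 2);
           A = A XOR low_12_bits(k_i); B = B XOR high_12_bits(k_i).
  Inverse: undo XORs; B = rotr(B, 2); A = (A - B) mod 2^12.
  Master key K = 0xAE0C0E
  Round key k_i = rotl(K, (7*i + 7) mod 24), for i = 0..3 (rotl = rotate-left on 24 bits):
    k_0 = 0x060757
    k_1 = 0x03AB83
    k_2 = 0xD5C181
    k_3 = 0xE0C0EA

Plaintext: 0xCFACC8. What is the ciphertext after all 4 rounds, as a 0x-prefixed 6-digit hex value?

s_0 = plaintext = 0xCFACC8
s_1 = Round(s_0, k_0) = 0xE95343
s_2 = Round(s_1, k_1) = 0xA5BD36
s_3 = Round(s_2, k_2) = 0x610987
s_4 = Round(s_3, k_3) = 0xF7D812

0xF7D812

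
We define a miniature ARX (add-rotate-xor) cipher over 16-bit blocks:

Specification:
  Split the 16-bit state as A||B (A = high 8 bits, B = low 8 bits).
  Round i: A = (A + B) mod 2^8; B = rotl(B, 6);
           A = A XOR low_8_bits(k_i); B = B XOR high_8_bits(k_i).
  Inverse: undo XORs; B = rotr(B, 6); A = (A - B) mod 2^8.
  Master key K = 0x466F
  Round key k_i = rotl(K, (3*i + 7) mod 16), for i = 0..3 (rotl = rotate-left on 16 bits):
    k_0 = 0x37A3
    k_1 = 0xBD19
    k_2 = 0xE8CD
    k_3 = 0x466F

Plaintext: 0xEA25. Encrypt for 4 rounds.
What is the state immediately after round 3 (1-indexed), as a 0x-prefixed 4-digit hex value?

0x9860

s_0 = plaintext = 0xEA25
s_1 = Round(s_0, k_0) = 0xAC7E
s_2 = Round(s_1, k_1) = 0x3322
s_3 = Round(s_2, k_2) = 0x9860
s_4 = Round(s_3, k_3) = 0x975E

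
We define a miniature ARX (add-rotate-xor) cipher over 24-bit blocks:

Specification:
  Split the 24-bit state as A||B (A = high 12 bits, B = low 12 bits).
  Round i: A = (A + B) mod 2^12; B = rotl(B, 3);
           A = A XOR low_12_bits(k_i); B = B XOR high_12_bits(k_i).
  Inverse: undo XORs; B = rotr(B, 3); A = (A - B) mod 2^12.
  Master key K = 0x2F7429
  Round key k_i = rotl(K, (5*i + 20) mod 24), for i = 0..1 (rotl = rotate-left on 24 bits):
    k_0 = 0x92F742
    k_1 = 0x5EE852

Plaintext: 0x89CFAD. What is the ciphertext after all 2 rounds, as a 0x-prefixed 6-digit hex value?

0xB197EC

s_0 = plaintext = 0x89CFAD
s_1 = Round(s_0, k_0) = 0xF0B440
s_2 = Round(s_1, k_1) = 0xB197EC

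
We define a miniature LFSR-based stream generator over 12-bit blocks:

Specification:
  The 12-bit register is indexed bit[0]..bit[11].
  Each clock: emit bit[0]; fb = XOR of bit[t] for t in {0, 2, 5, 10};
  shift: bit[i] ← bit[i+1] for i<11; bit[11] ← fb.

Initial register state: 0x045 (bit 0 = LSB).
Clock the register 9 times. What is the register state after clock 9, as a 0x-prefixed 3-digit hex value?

reg_0 = 0x045
clock 1: out=1, reg = 0x022
clock 2: out=0, reg = 0x811
clock 3: out=1, reg = 0xC08
clock 4: out=0, reg = 0xE04
clock 5: out=0, reg = 0x702
clock 6: out=0, reg = 0xB81
clock 7: out=1, reg = 0xDC0
clock 8: out=0, reg = 0xEE0
clock 9: out=0, reg = 0x770

0x770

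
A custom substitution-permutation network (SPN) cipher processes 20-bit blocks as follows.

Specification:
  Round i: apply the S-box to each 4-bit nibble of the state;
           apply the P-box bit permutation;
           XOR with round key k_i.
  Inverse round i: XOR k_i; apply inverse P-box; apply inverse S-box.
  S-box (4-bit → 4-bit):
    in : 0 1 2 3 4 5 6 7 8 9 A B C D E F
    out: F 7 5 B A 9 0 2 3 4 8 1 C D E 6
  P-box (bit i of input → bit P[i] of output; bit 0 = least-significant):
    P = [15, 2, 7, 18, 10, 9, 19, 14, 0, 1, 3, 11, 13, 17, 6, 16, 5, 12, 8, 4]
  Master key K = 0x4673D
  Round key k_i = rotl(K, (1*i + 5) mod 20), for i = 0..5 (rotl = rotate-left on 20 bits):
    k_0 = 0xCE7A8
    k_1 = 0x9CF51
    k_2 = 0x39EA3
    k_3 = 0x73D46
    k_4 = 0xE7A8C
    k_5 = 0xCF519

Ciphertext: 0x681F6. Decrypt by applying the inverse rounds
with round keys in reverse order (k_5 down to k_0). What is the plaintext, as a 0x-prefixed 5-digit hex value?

s_0 = ciphertext = 0x681F6
s_1 = InvRound(s_0, k_5) = 0x811DF
s_2 = InvRound(s_1, k_4) = 0xC134A
s_3 = InvRound(s_2, k_3) = 0x63C17
s_4 = InvRound(s_3, k_2) = 0x55670
s_5 = InvRound(s_4, k_1) = 0x16595
s_6 = InvRound(s_5, k_0) = 0x5A2F3

0x5A2F3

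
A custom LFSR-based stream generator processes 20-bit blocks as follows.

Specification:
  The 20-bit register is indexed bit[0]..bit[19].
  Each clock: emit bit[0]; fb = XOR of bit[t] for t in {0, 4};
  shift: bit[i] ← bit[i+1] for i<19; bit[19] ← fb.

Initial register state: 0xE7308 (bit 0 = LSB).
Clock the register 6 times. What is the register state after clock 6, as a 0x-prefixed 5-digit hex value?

0xE39CC

reg_0 = 0xE7308
clock 1: out=0, reg = 0x73984
clock 2: out=0, reg = 0x39CC2
clock 3: out=0, reg = 0x1CE61
clock 4: out=1, reg = 0x8E730
clock 5: out=0, reg = 0xC7398
clock 6: out=0, reg = 0xE39CC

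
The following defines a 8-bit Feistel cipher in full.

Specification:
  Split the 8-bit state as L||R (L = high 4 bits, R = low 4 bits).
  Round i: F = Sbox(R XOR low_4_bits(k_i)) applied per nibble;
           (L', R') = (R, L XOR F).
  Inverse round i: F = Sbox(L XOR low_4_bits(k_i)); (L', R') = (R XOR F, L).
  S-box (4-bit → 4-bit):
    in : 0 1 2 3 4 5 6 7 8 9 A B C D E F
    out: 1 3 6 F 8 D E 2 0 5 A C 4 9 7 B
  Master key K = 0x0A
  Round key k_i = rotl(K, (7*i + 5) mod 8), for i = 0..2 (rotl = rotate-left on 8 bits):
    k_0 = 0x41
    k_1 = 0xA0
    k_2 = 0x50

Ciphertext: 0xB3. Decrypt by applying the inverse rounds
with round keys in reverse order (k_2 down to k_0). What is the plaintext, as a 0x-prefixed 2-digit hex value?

0xC0

s_0 = ciphertext = 0xB3
s_1 = InvRound(s_0, k_2) = 0xFB
s_2 = InvRound(s_1, k_1) = 0x0F
s_3 = InvRound(s_2, k_0) = 0xC0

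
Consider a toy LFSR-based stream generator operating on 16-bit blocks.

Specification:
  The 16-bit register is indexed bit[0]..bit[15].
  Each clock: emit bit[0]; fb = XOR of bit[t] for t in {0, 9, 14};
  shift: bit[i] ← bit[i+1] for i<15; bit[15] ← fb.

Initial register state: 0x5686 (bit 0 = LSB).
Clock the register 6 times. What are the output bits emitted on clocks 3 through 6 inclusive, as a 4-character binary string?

1000

reg_0 = 0x5686
clock 1: out=0, reg = 0x2B43
clock 2: out=1, reg = 0x15A1
clock 3: out=1, reg = 0x8AD0
clock 4: out=0, reg = 0xC568
clock 5: out=0, reg = 0xE2B4
clock 6: out=0, reg = 0x715A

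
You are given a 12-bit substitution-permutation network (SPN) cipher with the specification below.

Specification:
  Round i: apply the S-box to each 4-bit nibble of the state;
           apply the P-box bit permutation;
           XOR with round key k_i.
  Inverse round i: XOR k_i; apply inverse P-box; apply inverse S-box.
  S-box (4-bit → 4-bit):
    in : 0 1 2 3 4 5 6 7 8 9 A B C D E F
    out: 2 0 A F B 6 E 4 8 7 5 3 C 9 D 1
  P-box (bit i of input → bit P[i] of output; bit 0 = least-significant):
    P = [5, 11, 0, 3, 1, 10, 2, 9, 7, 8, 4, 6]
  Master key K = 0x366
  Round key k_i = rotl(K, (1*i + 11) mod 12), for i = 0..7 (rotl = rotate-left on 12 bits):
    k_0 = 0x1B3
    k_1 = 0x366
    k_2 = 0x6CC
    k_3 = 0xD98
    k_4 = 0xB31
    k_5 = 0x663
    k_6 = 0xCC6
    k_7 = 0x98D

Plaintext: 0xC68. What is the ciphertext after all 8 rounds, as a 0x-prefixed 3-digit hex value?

s_0 = plaintext = 0xC68
s_1 = Round(s_0, k_0) = 0x7EF
s_2 = Round(s_1, k_1) = 0x150
s_3 = Round(s_2, k_2) = 0xAC8
s_4 = Round(s_3, k_3) = 0xF04
s_5 = Round(s_4, k_4) = 0x799
s_6 = Round(s_5, k_5) = 0xA54
s_7 = Round(s_6, k_6) = 0x07A
s_8 = Round(s_7, k_7) = 0x8A8

0x8A8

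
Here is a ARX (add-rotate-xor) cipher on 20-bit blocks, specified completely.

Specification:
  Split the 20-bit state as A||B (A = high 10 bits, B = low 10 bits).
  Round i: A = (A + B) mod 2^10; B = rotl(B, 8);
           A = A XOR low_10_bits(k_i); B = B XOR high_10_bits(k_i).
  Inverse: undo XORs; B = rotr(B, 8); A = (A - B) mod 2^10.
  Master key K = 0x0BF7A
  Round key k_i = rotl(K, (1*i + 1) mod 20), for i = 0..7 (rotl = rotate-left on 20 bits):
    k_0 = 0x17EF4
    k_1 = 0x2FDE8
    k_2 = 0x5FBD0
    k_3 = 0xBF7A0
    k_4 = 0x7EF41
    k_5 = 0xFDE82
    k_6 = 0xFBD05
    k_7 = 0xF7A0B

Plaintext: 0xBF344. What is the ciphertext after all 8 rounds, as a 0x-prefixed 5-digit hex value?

0x27842

s_0 = plaintext = 0xBF344
s_1 = Round(s_0, k_0) = 0x2D08E
s_2 = Round(s_1, k_1) = 0x2AA9C
s_3 = Round(s_2, k_2) = 0x259D9
s_4 = Round(s_3, k_3) = 0x73F8B
s_5 = Round(s_4, k_4) = 0x86E19
s_6 = Round(s_5, k_5) = 0xADA71
s_7 = Round(s_6, k_6) = 0x08A73
s_8 = Round(s_7, k_7) = 0x27842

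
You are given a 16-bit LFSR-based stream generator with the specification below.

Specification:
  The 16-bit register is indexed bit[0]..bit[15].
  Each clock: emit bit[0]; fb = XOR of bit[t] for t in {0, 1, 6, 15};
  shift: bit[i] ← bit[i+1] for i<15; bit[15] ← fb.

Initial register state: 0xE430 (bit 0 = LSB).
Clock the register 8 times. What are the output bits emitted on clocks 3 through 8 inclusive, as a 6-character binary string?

001100

reg_0 = 0xE430
clock 1: out=0, reg = 0xF218
clock 2: out=0, reg = 0xF90C
clock 3: out=0, reg = 0xFC86
clock 4: out=0, reg = 0x7E43
clock 5: out=1, reg = 0xBF21
clock 6: out=1, reg = 0x5F90
clock 7: out=0, reg = 0x2FC8
clock 8: out=0, reg = 0x97E4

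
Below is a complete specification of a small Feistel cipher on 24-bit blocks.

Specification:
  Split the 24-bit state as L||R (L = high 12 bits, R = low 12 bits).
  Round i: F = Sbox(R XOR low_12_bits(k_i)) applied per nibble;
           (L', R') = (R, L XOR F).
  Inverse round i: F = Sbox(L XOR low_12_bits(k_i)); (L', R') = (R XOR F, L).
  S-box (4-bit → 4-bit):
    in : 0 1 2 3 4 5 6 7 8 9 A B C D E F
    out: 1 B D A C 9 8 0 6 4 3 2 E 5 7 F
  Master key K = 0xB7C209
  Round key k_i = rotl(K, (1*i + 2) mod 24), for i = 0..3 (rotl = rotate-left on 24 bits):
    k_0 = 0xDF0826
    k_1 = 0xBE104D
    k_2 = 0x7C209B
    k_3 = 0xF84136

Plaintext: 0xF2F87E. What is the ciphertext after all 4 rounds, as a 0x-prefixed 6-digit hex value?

s_0 = plaintext = 0xF2F87E
s_1 = Round(s_0, k_0) = 0x87EEB9
s_2 = Round(s_1, k_1) = 0xEB9F82
s_3 = Round(s_2, k_2) = 0xF8210D
s_4 = Round(s_3, k_3) = 0x10DE20

0x10DE20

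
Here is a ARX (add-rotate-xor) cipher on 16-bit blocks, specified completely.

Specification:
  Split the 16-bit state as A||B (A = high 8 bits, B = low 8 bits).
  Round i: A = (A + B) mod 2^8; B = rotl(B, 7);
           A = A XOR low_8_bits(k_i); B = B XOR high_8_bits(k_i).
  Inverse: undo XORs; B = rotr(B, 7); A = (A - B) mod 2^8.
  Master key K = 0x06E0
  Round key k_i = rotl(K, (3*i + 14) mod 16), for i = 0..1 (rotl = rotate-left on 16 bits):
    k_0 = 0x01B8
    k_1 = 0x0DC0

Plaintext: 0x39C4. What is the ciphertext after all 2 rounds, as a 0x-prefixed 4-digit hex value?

0x68BC

s_0 = plaintext = 0x39C4
s_1 = Round(s_0, k_0) = 0x4563
s_2 = Round(s_1, k_1) = 0x68BC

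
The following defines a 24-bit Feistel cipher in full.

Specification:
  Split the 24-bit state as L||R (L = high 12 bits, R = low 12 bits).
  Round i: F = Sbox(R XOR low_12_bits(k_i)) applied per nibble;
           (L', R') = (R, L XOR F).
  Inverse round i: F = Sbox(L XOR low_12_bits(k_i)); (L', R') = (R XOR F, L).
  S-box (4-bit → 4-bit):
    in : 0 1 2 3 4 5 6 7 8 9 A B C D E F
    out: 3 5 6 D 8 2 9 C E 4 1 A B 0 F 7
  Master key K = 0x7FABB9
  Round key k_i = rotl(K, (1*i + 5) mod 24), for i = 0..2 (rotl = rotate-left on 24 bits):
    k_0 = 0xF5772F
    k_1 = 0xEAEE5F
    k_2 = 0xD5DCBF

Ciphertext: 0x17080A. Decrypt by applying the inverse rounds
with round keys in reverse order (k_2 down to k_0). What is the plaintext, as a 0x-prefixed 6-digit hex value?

s_0 = ciphertext = 0x17080A
s_1 = InvRound(s_0, k_2) = 0x8BD170
s_2 = InvRound(s_1, k_1) = 0x8868BD
s_3 = InvRound(s_2, k_0) = 0xFA9886

0xFA9886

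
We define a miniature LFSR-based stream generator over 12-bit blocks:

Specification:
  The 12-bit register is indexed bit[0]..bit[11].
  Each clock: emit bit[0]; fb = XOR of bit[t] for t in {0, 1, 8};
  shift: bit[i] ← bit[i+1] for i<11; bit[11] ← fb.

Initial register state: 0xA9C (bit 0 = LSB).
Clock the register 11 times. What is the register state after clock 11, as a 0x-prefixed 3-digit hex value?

reg_0 = 0xA9C
clock 1: out=0, reg = 0x54E
clock 2: out=0, reg = 0x2A7
clock 3: out=1, reg = 0x153
clock 4: out=1, reg = 0x8A9
clock 5: out=1, reg = 0xC54
clock 6: out=0, reg = 0x62A
clock 7: out=0, reg = 0xB15
clock 8: out=1, reg = 0x58A
clock 9: out=0, reg = 0x2C5
clock 10: out=1, reg = 0x962
clock 11: out=0, reg = 0x4B1

0x4B1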